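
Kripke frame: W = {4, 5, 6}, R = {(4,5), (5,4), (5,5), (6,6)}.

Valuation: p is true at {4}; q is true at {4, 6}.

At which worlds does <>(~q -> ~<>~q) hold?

{5, 6}

4: successors {5}; ~q -> ~<>~q there: 5:F. ✗
5: successors {4, 5}; ~q -> ~<>~q there: 4:T, 5:F. ✓
6: successors {6}; ~q -> ~<>~q there: 6:T. ✓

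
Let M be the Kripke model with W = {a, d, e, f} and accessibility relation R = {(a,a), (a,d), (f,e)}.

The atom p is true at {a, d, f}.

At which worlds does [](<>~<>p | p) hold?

a: successors {a, d}; <>~<>p | p there: a:T, d:T. ✓
d: no successors, so [](<>~<>p | p) holds vacuously. ✓
e: no successors, so [](<>~<>p | p) holds vacuously. ✓
f: successors {e}; <>~<>p | p there: e:F. ✗

{a, d, e}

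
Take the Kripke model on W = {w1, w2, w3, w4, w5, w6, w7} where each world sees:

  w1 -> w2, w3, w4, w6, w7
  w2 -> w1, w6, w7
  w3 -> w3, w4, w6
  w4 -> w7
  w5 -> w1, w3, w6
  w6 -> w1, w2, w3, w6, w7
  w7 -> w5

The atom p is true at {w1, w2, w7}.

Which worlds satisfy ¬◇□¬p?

{w7}

w1: ◇□¬p is T. ✗
w2: ◇□¬p is T. ✗
w3: ◇□¬p is T. ✗
w4: ◇□¬p is T. ✗
w5: ◇□¬p is T. ✗
w6: ◇□¬p is T. ✗
w7: ◇□¬p is F. ✓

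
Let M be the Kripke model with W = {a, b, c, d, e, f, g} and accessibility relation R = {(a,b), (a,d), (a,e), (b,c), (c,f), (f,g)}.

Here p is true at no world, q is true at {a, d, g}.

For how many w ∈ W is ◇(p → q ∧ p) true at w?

4

a: successors {b, d, e}; p → q ∧ p there: b:T, d:T, e:T. ✓
b: successors {c}; p → q ∧ p there: c:T. ✓
c: successors {f}; p → q ∧ p there: f:T. ✓
d: no successors, so ◇(p → q ∧ p) fails. ✗
e: no successors, so ◇(p → q ∧ p) fails. ✗
f: successors {g}; p → q ∧ p there: g:T. ✓
g: no successors, so ◇(p → q ∧ p) fails. ✗
Satisfying worlds: {a, b, c, f}.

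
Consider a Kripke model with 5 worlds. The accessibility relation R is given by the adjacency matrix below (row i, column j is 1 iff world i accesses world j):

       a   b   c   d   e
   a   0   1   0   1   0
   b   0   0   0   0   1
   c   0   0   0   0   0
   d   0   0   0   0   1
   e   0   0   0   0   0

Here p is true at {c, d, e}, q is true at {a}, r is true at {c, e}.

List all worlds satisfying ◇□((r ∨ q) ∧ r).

a: successors {b, d}; □((r ∨ q) ∧ r) there: b:T, d:T. ✓
b: successors {e}; □((r ∨ q) ∧ r) there: e:T. ✓
c: no successors, so ◇□((r ∨ q) ∧ r) fails. ✗
d: successors {e}; □((r ∨ q) ∧ r) there: e:T. ✓
e: no successors, so ◇□((r ∨ q) ∧ r) fails. ✗

{a, b, d}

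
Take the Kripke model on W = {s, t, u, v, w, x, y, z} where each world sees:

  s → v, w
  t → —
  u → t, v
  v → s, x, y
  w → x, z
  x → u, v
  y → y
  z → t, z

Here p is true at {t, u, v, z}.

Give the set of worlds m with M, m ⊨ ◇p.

{s, u, w, x, z}

s: successors {v, w}; p there: v:T, w:F. ✓
t: no successors, so ◇p fails. ✗
u: successors {t, v}; p there: t:T, v:T. ✓
v: successors {s, x, y}; p there: s:F, x:F, y:F. ✗
w: successors {x, z}; p there: x:F, z:T. ✓
x: successors {u, v}; p there: u:T, v:T. ✓
y: successors {y}; p there: y:F. ✗
z: successors {t, z}; p there: t:T, z:T. ✓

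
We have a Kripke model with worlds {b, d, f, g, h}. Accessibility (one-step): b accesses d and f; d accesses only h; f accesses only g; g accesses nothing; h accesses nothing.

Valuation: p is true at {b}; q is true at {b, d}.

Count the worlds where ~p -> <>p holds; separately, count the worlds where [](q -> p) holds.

For ~p -> <>p:
b: ~p is F, <>p is F. ✓
d: ~p is T, <>p is F. ✗
f: ~p is T, <>p is F. ✗
g: ~p is T, <>p is F. ✗
h: ~p is T, <>p is F. ✗
— 1 world.
For [](q -> p):
b: successors {d, f}; q -> p there: d:F, f:T. ✗
d: successors {h}; q -> p there: h:T. ✓
f: successors {g}; q -> p there: g:T. ✓
g: no successors, so [](q -> p) holds vacuously. ✓
h: no successors, so [](q -> p) holds vacuously. ✓
— 4 worlds.

1 and 4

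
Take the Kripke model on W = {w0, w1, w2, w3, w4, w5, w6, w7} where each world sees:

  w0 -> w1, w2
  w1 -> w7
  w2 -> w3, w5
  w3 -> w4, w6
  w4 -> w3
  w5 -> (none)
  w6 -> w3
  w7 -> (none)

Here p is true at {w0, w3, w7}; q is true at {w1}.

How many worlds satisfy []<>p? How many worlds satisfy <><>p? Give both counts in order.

For []<>p:
w0: successors {w1, w2}; <>p there: w1:T, w2:T. ✓
w1: successors {w7}; <>p there: w7:F. ✗
w2: successors {w3, w5}; <>p there: w3:F, w5:F. ✗
w3: successors {w4, w6}; <>p there: w4:T, w6:T. ✓
w4: successors {w3}; <>p there: w3:F. ✗
w5: no successors, so []<>p holds vacuously. ✓
w6: successors {w3}; <>p there: w3:F. ✗
w7: no successors, so []<>p holds vacuously. ✓
— 4 worlds.
For <><>p:
w0: successors {w1, w2}; <>p there: w1:T, w2:T. ✓
w1: successors {w7}; <>p there: w7:F. ✗
w2: successors {w3, w5}; <>p there: w3:F, w5:F. ✗
w3: successors {w4, w6}; <>p there: w4:T, w6:T. ✓
w4: successors {w3}; <>p there: w3:F. ✗
w5: no successors, so <><>p fails. ✗
w6: successors {w3}; <>p there: w3:F. ✗
w7: no successors, so <><>p fails. ✗
— 2 worlds.

4 and 2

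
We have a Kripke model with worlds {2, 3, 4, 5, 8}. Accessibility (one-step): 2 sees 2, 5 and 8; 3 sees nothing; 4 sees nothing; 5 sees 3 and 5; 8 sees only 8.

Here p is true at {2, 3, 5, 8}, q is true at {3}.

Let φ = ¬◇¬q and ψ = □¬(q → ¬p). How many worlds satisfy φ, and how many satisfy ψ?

2 and 2

For ¬◇¬q:
2: ◇¬q is T. ✗
3: ◇¬q is F. ✓
4: ◇¬q is F. ✓
5: ◇¬q is T. ✗
8: ◇¬q is T. ✗
— 2 worlds.
For □¬(q → ¬p):
2: successors {2, 5, 8}; ¬(q → ¬p) there: 2:F, 5:F, 8:F. ✗
3: no successors, so □¬(q → ¬p) holds vacuously. ✓
4: no successors, so □¬(q → ¬p) holds vacuously. ✓
5: successors {3, 5}; ¬(q → ¬p) there: 3:T, 5:F. ✗
8: successors {8}; ¬(q → ¬p) there: 8:F. ✗
— 2 worlds.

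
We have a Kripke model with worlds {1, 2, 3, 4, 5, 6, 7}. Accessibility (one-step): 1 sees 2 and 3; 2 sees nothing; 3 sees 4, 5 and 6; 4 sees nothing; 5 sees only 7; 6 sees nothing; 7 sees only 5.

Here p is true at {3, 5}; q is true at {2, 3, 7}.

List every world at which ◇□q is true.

1: successors {2, 3}; □q there: 2:T, 3:F. ✓
2: no successors, so ◇□q fails. ✗
3: successors {4, 5, 6}; □q there: 4:T, 5:T, 6:T. ✓
4: no successors, so ◇□q fails. ✗
5: successors {7}; □q there: 7:F. ✗
6: no successors, so ◇□q fails. ✗
7: successors {5}; □q there: 5:T. ✓

{1, 3, 7}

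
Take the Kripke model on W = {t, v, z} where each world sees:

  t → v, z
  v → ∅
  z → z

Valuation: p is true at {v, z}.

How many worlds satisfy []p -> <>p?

t: []p is T, <>p is T. ✓
v: []p is T, <>p is F. ✗
z: []p is T, <>p is T. ✓
Satisfying worlds: {t, z}.

2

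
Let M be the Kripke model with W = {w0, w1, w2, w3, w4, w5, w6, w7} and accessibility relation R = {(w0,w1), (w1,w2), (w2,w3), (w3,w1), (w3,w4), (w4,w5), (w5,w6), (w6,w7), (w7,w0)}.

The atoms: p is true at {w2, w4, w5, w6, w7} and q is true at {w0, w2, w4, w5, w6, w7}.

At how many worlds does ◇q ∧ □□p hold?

w0: ◇q is F, □□p is T. ✗
w1: ◇q is T, □□p is F. ✗
w2: ◇q is F, □□p is F. ✗
w3: ◇q is T, □□p is T. ✓
w4: ◇q is T, □□p is T. ✓
w5: ◇q is T, □□p is T. ✓
w6: ◇q is T, □□p is F. ✗
w7: ◇q is T, □□p is F. ✗
Satisfying worlds: {w3, w4, w5}.

3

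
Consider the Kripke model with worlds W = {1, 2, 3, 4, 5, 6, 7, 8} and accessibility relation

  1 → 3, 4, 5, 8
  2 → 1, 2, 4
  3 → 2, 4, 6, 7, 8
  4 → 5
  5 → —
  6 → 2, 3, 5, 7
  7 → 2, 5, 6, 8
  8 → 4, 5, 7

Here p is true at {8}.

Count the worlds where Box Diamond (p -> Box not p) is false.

1: successors {3, 4, 5, 8}; Diamond (p -> Box not p) there: 3:T, 4:T, 5:F, 8:T. ✗
2: successors {1, 2, 4}; Diamond (p -> Box not p) there: 1:T, 2:T, 4:T. ✓
3: successors {2, 4, 6, 7, 8}; Diamond (p -> Box not p) there: 2:T, 4:T, 6:T, 7:T, 8:T. ✓
4: successors {5}; Diamond (p -> Box not p) there: 5:F. ✗
5: no successors, so Box Diamond (p -> Box not p) holds vacuously. ✓
6: successors {2, 3, 5, 7}; Diamond (p -> Box not p) there: 2:T, 3:T, 5:F, 7:T. ✗
7: successors {2, 5, 6, 8}; Diamond (p -> Box not p) there: 2:T, 5:F, 6:T, 8:T. ✗
8: successors {4, 5, 7}; Diamond (p -> Box not p) there: 4:T, 5:F, 7:T. ✗
Satisfying worlds: {2, 3, 5}.
So Box Diamond (p -> Box not p) fails at the other 5 worlds.

5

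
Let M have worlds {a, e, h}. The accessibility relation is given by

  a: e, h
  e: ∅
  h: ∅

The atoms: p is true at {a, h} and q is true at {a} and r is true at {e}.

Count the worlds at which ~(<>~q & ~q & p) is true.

a: <>~q & ~q & p is F. ✓
e: <>~q & ~q & p is F. ✓
h: <>~q & ~q & p is F. ✓
Satisfying worlds: {a, e, h}.

3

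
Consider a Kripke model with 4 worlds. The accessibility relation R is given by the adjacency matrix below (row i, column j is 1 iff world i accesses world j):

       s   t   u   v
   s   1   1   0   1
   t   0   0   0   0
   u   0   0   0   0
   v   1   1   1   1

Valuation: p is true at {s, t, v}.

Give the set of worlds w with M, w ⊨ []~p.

s: successors {s, t, v}; ~p there: s:F, t:F, v:F. ✗
t: no successors, so []~p holds vacuously. ✓
u: no successors, so []~p holds vacuously. ✓
v: successors {s, t, u, v}; ~p there: s:F, t:F, u:T, v:F. ✗

{t, u}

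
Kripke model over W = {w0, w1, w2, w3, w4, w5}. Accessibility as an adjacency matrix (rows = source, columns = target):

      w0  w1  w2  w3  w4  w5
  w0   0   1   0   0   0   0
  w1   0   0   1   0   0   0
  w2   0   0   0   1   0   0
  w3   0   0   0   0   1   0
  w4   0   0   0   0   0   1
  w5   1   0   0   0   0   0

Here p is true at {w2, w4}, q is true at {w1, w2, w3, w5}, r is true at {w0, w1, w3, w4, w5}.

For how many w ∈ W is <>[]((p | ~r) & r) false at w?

5

w0: successors {w1}; []((p | ~r) & r) there: w1:F. ✗
w1: successors {w2}; []((p | ~r) & r) there: w2:F. ✗
w2: successors {w3}; []((p | ~r) & r) there: w3:T. ✓
w3: successors {w4}; []((p | ~r) & r) there: w4:F. ✗
w4: successors {w5}; []((p | ~r) & r) there: w5:F. ✗
w5: successors {w0}; []((p | ~r) & r) there: w0:F. ✗
Satisfying worlds: {w2}.
So <>[]((p | ~r) & r) fails at the other 5 worlds.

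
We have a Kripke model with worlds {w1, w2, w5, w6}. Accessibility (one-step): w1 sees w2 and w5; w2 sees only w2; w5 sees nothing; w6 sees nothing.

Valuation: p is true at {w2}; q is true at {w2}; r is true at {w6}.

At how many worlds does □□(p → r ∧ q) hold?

2

w1: successors {w2, w5}; □(p → r ∧ q) there: w2:F, w5:T. ✗
w2: successors {w2}; □(p → r ∧ q) there: w2:F. ✗
w5: no successors, so □□(p → r ∧ q) holds vacuously. ✓
w6: no successors, so □□(p → r ∧ q) holds vacuously. ✓
Satisfying worlds: {w5, w6}.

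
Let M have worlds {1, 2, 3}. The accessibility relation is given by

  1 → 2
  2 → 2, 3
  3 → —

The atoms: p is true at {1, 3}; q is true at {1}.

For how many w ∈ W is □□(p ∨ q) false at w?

2

1: successors {2}; □(p ∨ q) there: 2:F. ✗
2: successors {2, 3}; □(p ∨ q) there: 2:F, 3:T. ✗
3: no successors, so □□(p ∨ q) holds vacuously. ✓
Satisfying worlds: {3}.
So □□(p ∨ q) fails at the other 2 worlds.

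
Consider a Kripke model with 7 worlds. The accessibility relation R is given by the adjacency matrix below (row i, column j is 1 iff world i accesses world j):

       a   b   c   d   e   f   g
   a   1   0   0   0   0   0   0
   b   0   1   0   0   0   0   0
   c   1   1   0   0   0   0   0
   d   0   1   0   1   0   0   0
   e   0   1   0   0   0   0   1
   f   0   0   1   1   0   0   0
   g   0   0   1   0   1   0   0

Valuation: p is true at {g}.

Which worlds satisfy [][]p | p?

a: [][]p is F, p is F. ✗
b: [][]p is F, p is F. ✗
c: [][]p is F, p is F. ✗
d: [][]p is F, p is F. ✗
e: [][]p is F, p is F. ✗
f: [][]p is F, p is F. ✗
g: [][]p is F, p is T. ✓

{g}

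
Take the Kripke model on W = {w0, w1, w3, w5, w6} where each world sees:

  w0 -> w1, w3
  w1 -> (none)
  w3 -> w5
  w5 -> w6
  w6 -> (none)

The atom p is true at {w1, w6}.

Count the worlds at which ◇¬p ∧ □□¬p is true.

w0: ◇¬p is T, □□¬p is T. ✓
w1: ◇¬p is F, □□¬p is T. ✗
w3: ◇¬p is T, □□¬p is F. ✗
w5: ◇¬p is F, □□¬p is T. ✗
w6: ◇¬p is F, □□¬p is T. ✗
Satisfying worlds: {w0}.

1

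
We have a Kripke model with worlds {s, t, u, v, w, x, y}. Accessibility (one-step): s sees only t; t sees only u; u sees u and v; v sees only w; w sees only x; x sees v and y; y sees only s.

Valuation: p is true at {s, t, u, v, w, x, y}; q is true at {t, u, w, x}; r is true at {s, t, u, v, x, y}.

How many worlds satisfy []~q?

2

s: successors {t}; ~q there: t:F. ✗
t: successors {u}; ~q there: u:F. ✗
u: successors {u, v}; ~q there: u:F, v:T. ✗
v: successors {w}; ~q there: w:F. ✗
w: successors {x}; ~q there: x:F. ✗
x: successors {v, y}; ~q there: v:T, y:T. ✓
y: successors {s}; ~q there: s:T. ✓
Satisfying worlds: {x, y}.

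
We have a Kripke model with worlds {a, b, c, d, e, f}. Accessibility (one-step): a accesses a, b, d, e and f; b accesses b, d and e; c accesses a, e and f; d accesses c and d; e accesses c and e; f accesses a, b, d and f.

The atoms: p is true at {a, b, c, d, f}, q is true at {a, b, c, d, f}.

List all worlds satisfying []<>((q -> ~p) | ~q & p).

{e}

a: successors {a, b, d, e, f}; <>((q -> ~p) | ~q & p) there: a:T, b:T, d:F, e:T, f:F. ✗
b: successors {b, d, e}; <>((q -> ~p) | ~q & p) there: b:T, d:F, e:T. ✗
c: successors {a, e, f}; <>((q -> ~p) | ~q & p) there: a:T, e:T, f:F. ✗
d: successors {c, d}; <>((q -> ~p) | ~q & p) there: c:T, d:F. ✗
e: successors {c, e}; <>((q -> ~p) | ~q & p) there: c:T, e:T. ✓
f: successors {a, b, d, f}; <>((q -> ~p) | ~q & p) there: a:T, b:T, d:F, f:F. ✗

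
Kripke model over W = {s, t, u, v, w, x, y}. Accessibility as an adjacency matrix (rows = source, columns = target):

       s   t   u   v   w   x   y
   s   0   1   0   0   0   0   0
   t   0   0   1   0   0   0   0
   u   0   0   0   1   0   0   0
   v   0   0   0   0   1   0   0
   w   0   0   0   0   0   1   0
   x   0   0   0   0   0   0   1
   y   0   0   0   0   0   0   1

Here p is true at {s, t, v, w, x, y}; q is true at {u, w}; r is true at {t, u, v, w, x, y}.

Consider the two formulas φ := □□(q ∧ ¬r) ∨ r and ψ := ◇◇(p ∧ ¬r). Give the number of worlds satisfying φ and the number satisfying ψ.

6 and 0

For □□(q ∧ ¬r) ∨ r:
s: □□(q ∧ ¬r) is F, r is F. ✗
t: □□(q ∧ ¬r) is F, r is T. ✓
u: □□(q ∧ ¬r) is F, r is T. ✓
v: □□(q ∧ ¬r) is F, r is T. ✓
w: □□(q ∧ ¬r) is F, r is T. ✓
x: □□(q ∧ ¬r) is F, r is T. ✓
y: □□(q ∧ ¬r) is F, r is T. ✓
— 6 worlds.
For ◇◇(p ∧ ¬r):
s: successors {t}; ◇(p ∧ ¬r) there: t:F. ✗
t: successors {u}; ◇(p ∧ ¬r) there: u:F. ✗
u: successors {v}; ◇(p ∧ ¬r) there: v:F. ✗
v: successors {w}; ◇(p ∧ ¬r) there: w:F. ✗
w: successors {x}; ◇(p ∧ ¬r) there: x:F. ✗
x: successors {y}; ◇(p ∧ ¬r) there: y:F. ✗
y: successors {y}; ◇(p ∧ ¬r) there: y:F. ✗
— 0 worlds.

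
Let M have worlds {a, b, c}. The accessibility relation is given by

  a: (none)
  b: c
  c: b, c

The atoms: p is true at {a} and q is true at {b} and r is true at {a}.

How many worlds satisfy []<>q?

a: no successors, so []<>q holds vacuously. ✓
b: successors {c}; <>q there: c:T. ✓
c: successors {b, c}; <>q there: b:F, c:T. ✗
Satisfying worlds: {a, b}.

2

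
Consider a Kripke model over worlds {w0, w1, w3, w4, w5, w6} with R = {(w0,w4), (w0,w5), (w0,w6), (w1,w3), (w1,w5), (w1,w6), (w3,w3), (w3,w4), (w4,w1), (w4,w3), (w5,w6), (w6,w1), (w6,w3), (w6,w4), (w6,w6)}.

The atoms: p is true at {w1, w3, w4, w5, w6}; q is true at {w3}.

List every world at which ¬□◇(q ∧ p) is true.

{w0, w1}

w0: □◇(q ∧ p) is F. ✓
w1: □◇(q ∧ p) is F. ✓
w3: □◇(q ∧ p) is T. ✗
w4: □◇(q ∧ p) is T. ✗
w5: □◇(q ∧ p) is T. ✗
w6: □◇(q ∧ p) is T. ✗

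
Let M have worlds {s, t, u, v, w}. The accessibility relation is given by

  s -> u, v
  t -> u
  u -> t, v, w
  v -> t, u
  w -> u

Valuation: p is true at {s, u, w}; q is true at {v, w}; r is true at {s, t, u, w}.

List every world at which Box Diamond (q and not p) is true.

{t, w}

s: successors {u, v}; Diamond (q and not p) there: u:T, v:F. ✗
t: successors {u}; Diamond (q and not p) there: u:T. ✓
u: successors {t, v, w}; Diamond (q and not p) there: t:F, v:F, w:F. ✗
v: successors {t, u}; Diamond (q and not p) there: t:F, u:T. ✗
w: successors {u}; Diamond (q and not p) there: u:T. ✓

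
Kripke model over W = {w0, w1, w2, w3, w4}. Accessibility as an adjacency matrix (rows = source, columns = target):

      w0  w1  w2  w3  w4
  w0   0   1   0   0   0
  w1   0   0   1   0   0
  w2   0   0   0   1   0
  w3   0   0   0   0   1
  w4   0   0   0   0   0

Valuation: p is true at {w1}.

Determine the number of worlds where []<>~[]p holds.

3

w0: successors {w1}; <>~[]p there: w1:T. ✓
w1: successors {w2}; <>~[]p there: w2:T. ✓
w2: successors {w3}; <>~[]p there: w3:F. ✗
w3: successors {w4}; <>~[]p there: w4:F. ✗
w4: no successors, so []<>~[]p holds vacuously. ✓
Satisfying worlds: {w0, w1, w4}.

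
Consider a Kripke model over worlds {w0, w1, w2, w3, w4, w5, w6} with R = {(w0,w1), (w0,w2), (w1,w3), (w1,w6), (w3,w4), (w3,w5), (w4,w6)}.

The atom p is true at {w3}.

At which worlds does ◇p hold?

w0: successors {w1, w2}; p there: w1:F, w2:F. ✗
w1: successors {w3, w6}; p there: w3:T, w6:F. ✓
w2: no successors, so ◇p fails. ✗
w3: successors {w4, w5}; p there: w4:F, w5:F. ✗
w4: successors {w6}; p there: w6:F. ✗
w5: no successors, so ◇p fails. ✗
w6: no successors, so ◇p fails. ✗

{w1}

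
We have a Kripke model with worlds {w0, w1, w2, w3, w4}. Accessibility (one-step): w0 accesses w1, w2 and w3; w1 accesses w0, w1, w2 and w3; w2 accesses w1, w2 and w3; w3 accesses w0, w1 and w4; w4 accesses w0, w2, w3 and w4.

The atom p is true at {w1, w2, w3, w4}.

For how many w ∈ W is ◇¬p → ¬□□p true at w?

5

w0: ◇¬p is F, ¬□□p is T. ✓
w1: ◇¬p is T, ¬□□p is T. ✓
w2: ◇¬p is F, ¬□□p is T. ✓
w3: ◇¬p is T, ¬□□p is T. ✓
w4: ◇¬p is T, ¬□□p is T. ✓
Satisfying worlds: {w0, w1, w2, w3, w4}.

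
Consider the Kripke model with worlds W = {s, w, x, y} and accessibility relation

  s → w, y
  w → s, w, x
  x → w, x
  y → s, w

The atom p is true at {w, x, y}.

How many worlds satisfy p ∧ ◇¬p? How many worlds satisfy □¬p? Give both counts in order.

2 and 0

For p ∧ ◇¬p:
s: p is F, ◇¬p is F. ✗
w: p is T, ◇¬p is T. ✓
x: p is T, ◇¬p is F. ✗
y: p is T, ◇¬p is T. ✓
— 2 worlds.
For □¬p:
s: successors {w, y}; ¬p there: w:F, y:F. ✗
w: successors {s, w, x}; ¬p there: s:T, w:F, x:F. ✗
x: successors {w, x}; ¬p there: w:F, x:F. ✗
y: successors {s, w}; ¬p there: s:T, w:F. ✗
— 0 worlds.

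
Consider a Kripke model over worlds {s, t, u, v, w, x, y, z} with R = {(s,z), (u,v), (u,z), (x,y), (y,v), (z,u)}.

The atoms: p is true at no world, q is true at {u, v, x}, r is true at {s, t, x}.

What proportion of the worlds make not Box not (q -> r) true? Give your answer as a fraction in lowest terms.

3/8

s: Box not (q -> r) is F. ✓
t: Box not (q -> r) is T. ✗
u: Box not (q -> r) is F. ✓
v: Box not (q -> r) is T. ✗
w: Box not (q -> r) is T. ✗
x: Box not (q -> r) is F. ✓
y: Box not (q -> r) is T. ✗
z: Box not (q -> r) is T. ✗
That's 3 of 8 worlds, so 3/8.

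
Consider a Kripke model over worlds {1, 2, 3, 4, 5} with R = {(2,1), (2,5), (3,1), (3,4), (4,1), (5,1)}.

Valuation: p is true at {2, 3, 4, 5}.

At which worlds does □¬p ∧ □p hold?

1: □¬p is T, □p is T. ✓
2: □¬p is F, □p is F. ✗
3: □¬p is F, □p is F. ✗
4: □¬p is T, □p is F. ✗
5: □¬p is T, □p is F. ✗

{1}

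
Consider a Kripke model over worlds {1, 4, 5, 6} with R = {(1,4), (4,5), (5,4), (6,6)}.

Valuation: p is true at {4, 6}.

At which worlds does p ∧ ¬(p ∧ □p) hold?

1: p is F, ¬(p ∧ □p) is T. ✗
4: p is T, ¬(p ∧ □p) is T. ✓
5: p is F, ¬(p ∧ □p) is T. ✗
6: p is T, ¬(p ∧ □p) is F. ✗

{4}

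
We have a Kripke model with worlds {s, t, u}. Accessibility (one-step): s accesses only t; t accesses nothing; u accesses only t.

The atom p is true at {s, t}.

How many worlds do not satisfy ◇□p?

1

s: successors {t}; □p there: t:T. ✓
t: no successors, so ◇□p fails. ✗
u: successors {t}; □p there: t:T. ✓
Satisfying worlds: {s, u}.
So ◇□p fails at the other 1 world.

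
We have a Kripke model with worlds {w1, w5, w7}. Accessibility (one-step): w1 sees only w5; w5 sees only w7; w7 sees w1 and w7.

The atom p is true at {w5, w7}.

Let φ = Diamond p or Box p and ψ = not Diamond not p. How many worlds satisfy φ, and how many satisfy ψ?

For Diamond p or Box p:
w1: Diamond p is T, Box p is T. ✓
w5: Diamond p is T, Box p is T. ✓
w7: Diamond p is T, Box p is F. ✓
— 3 worlds.
For not Diamond not p:
w1: Diamond not p is F. ✓
w5: Diamond not p is F. ✓
w7: Diamond not p is T. ✗
— 2 worlds.

3 and 2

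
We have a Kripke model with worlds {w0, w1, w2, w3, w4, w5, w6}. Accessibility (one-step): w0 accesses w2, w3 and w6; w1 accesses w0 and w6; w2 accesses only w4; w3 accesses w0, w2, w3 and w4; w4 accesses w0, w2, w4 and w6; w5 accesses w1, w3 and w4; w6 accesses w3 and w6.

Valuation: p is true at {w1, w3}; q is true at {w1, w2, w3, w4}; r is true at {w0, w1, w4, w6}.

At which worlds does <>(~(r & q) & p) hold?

w0: successors {w2, w3, w6}; ~(r & q) & p there: w2:F, w3:T, w6:F. ✓
w1: successors {w0, w6}; ~(r & q) & p there: w0:F, w6:F. ✗
w2: successors {w4}; ~(r & q) & p there: w4:F. ✗
w3: successors {w0, w2, w3, w4}; ~(r & q) & p there: w0:F, w2:F, w3:T, w4:F. ✓
w4: successors {w0, w2, w4, w6}; ~(r & q) & p there: w0:F, w2:F, w4:F, w6:F. ✗
w5: successors {w1, w3, w4}; ~(r & q) & p there: w1:F, w3:T, w4:F. ✓
w6: successors {w3, w6}; ~(r & q) & p there: w3:T, w6:F. ✓

{w0, w3, w5, w6}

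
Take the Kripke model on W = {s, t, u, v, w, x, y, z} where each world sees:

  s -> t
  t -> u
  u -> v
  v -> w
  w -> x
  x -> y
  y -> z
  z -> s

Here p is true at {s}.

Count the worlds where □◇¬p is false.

1

s: successors {t}; ◇¬p there: t:T. ✓
t: successors {u}; ◇¬p there: u:T. ✓
u: successors {v}; ◇¬p there: v:T. ✓
v: successors {w}; ◇¬p there: w:T. ✓
w: successors {x}; ◇¬p there: x:T. ✓
x: successors {y}; ◇¬p there: y:T. ✓
y: successors {z}; ◇¬p there: z:F. ✗
z: successors {s}; ◇¬p there: s:T. ✓
Satisfying worlds: {s, t, u, v, w, x, z}.
So □◇¬p fails at the other 1 world.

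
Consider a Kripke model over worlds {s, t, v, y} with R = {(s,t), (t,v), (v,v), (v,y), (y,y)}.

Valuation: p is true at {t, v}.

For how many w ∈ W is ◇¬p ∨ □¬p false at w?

s: ◇¬p is F, □¬p is F. ✗
t: ◇¬p is F, □¬p is F. ✗
v: ◇¬p is T, □¬p is F. ✓
y: ◇¬p is T, □¬p is T. ✓
Satisfying worlds: {v, y}.
So ◇¬p ∨ □¬p fails at the other 2 worlds.

2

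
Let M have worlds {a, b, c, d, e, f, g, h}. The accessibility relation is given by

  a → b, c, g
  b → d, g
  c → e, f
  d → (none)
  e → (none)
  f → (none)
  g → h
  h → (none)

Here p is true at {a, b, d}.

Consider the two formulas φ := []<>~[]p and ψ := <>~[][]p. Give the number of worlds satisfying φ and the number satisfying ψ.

4 and 1

For []<>~[]p:
a: successors {b, c, g}; <>~[]p there: b:T, c:F, g:F. ✗
b: successors {d, g}; <>~[]p there: d:F, g:F. ✗
c: successors {e, f}; <>~[]p there: e:F, f:F. ✗
d: no successors, so []<>~[]p holds vacuously. ✓
e: no successors, so []<>~[]p holds vacuously. ✓
f: no successors, so []<>~[]p holds vacuously. ✓
g: successors {h}; <>~[]p there: h:F. ✗
h: no successors, so []<>~[]p holds vacuously. ✓
— 4 worlds.
For <>~[][]p:
a: successors {b, c, g}; ~[][]p there: b:T, c:F, g:F. ✓
b: successors {d, g}; ~[][]p there: d:F, g:F. ✗
c: successors {e, f}; ~[][]p there: e:F, f:F. ✗
d: no successors, so <>~[][]p fails. ✗
e: no successors, so <>~[][]p fails. ✗
f: no successors, so <>~[][]p fails. ✗
g: successors {h}; ~[][]p there: h:F. ✗
h: no successors, so <>~[][]p fails. ✗
— 1 world.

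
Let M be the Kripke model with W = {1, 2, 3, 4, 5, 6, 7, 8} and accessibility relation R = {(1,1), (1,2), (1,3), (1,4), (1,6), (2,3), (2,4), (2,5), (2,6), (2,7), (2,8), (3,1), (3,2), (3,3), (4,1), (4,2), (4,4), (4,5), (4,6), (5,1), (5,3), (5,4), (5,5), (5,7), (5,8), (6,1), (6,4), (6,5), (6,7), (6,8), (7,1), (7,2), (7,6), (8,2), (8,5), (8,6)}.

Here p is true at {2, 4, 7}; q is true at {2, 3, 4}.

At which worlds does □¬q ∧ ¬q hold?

1: □¬q is F, ¬q is T. ✗
2: □¬q is F, ¬q is F. ✗
3: □¬q is F, ¬q is F. ✗
4: □¬q is F, ¬q is F. ✗
5: □¬q is F, ¬q is T. ✗
6: □¬q is F, ¬q is T. ✗
7: □¬q is F, ¬q is T. ✗
8: □¬q is F, ¬q is T. ✗

∅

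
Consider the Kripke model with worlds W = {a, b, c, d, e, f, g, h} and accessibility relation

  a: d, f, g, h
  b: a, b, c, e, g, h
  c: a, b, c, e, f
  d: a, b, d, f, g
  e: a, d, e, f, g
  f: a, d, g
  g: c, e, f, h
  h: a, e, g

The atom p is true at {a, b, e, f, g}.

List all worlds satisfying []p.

a: successors {d, f, g, h}; p there: d:F, f:T, g:T, h:F. ✗
b: successors {a, b, c, e, g, h}; p there: a:T, b:T, c:F, e:T, g:T, h:F. ✗
c: successors {a, b, c, e, f}; p there: a:T, b:T, c:F, e:T, f:T. ✗
d: successors {a, b, d, f, g}; p there: a:T, b:T, d:F, f:T, g:T. ✗
e: successors {a, d, e, f, g}; p there: a:T, d:F, e:T, f:T, g:T. ✗
f: successors {a, d, g}; p there: a:T, d:F, g:T. ✗
g: successors {c, e, f, h}; p there: c:F, e:T, f:T, h:F. ✗
h: successors {a, e, g}; p there: a:T, e:T, g:T. ✓

{h}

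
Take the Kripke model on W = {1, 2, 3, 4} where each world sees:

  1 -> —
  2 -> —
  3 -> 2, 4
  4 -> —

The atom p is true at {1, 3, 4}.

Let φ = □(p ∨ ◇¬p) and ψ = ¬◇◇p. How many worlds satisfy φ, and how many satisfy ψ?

3 and 4

For □(p ∨ ◇¬p):
1: no successors, so □(p ∨ ◇¬p) holds vacuously. ✓
2: no successors, so □(p ∨ ◇¬p) holds vacuously. ✓
3: successors {2, 4}; p ∨ ◇¬p there: 2:F, 4:T. ✗
4: no successors, so □(p ∨ ◇¬p) holds vacuously. ✓
— 3 worlds.
For ¬◇◇p:
1: ◇◇p is F. ✓
2: ◇◇p is F. ✓
3: ◇◇p is F. ✓
4: ◇◇p is F. ✓
— 4 worlds.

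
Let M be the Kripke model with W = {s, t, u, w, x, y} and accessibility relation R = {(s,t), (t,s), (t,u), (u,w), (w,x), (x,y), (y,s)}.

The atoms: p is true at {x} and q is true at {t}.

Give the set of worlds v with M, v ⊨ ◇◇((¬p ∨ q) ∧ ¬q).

s: successors {t}; ◇((¬p ∨ q) ∧ ¬q) there: t:T. ✓
t: successors {s, u}; ◇((¬p ∨ q) ∧ ¬q) there: s:F, u:T. ✓
u: successors {w}; ◇((¬p ∨ q) ∧ ¬q) there: w:F. ✗
w: successors {x}; ◇((¬p ∨ q) ∧ ¬q) there: x:T. ✓
x: successors {y}; ◇((¬p ∨ q) ∧ ¬q) there: y:T. ✓
y: successors {s}; ◇((¬p ∨ q) ∧ ¬q) there: s:F. ✗

{s, t, w, x}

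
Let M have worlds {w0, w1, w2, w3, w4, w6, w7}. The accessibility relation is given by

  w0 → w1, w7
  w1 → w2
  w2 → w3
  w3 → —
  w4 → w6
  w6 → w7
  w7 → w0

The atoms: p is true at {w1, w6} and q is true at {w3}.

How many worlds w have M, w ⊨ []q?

2

w0: successors {w1, w7}; q there: w1:F, w7:F. ✗
w1: successors {w2}; q there: w2:F. ✗
w2: successors {w3}; q there: w3:T. ✓
w3: no successors, so []q holds vacuously. ✓
w4: successors {w6}; q there: w6:F. ✗
w6: successors {w7}; q there: w7:F. ✗
w7: successors {w0}; q there: w0:F. ✗
Satisfying worlds: {w2, w3}.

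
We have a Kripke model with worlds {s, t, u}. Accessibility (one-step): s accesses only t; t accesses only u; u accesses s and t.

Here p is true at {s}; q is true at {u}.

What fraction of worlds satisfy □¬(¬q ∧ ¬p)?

1/3

s: successors {t}; ¬(¬q ∧ ¬p) there: t:F. ✗
t: successors {u}; ¬(¬q ∧ ¬p) there: u:T. ✓
u: successors {s, t}; ¬(¬q ∧ ¬p) there: s:T, t:F. ✗
That's 1 of 3 worlds, so 1/3.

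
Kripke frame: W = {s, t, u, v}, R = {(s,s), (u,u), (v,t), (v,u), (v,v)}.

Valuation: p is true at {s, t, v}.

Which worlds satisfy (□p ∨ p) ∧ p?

s: □p ∨ p is T, p is T. ✓
t: □p ∨ p is T, p is T. ✓
u: □p ∨ p is F, p is F. ✗
v: □p ∨ p is T, p is T. ✓

{s, t, v}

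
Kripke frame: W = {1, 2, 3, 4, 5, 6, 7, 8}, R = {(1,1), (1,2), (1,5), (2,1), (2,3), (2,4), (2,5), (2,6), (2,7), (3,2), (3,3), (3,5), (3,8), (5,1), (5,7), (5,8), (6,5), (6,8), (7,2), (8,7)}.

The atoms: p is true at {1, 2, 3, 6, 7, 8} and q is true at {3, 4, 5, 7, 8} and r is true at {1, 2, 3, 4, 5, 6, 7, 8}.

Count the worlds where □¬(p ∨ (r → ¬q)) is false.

7

1: successors {1, 2, 5}; ¬(p ∨ (r → ¬q)) there: 1:F, 2:F, 5:T. ✗
2: successors {1, 3, 4, 5, 6, 7}; ¬(p ∨ (r → ¬q)) there: 1:F, 3:F, 4:T, 5:T, 6:F, 7:F. ✗
3: successors {2, 3, 5, 8}; ¬(p ∨ (r → ¬q)) there: 2:F, 3:F, 5:T, 8:F. ✗
4: no successors, so □¬(p ∨ (r → ¬q)) holds vacuously. ✓
5: successors {1, 7, 8}; ¬(p ∨ (r → ¬q)) there: 1:F, 7:F, 8:F. ✗
6: successors {5, 8}; ¬(p ∨ (r → ¬q)) there: 5:T, 8:F. ✗
7: successors {2}; ¬(p ∨ (r → ¬q)) there: 2:F. ✗
8: successors {7}; ¬(p ∨ (r → ¬q)) there: 7:F. ✗
Satisfying worlds: {4}.
So □¬(p ∨ (r → ¬q)) fails at the other 7 worlds.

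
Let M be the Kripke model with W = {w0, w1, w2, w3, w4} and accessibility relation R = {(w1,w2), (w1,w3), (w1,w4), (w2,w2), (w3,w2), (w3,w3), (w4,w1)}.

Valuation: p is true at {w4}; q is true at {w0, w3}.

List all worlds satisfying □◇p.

w0: no successors, so □◇p holds vacuously. ✓
w1: successors {w2, w3, w4}; ◇p there: w2:F, w3:F, w4:F. ✗
w2: successors {w2}; ◇p there: w2:F. ✗
w3: successors {w2, w3}; ◇p there: w2:F, w3:F. ✗
w4: successors {w1}; ◇p there: w1:T. ✓

{w0, w4}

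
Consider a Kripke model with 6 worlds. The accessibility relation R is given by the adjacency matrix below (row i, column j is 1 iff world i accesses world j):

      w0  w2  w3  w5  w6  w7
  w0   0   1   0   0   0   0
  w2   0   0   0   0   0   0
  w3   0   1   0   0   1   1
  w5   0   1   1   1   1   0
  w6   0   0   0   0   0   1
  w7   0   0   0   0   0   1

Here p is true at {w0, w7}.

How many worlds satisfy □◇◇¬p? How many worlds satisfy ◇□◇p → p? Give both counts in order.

For □◇◇¬p:
w0: successors {w2}; ◇◇¬p there: w2:F. ✗
w2: no successors, so □◇◇¬p holds vacuously. ✓
w3: successors {w2, w6, w7}; ◇◇¬p there: w2:F, w6:F, w7:F. ✗
w5: successors {w2, w3, w5, w6}; ◇◇¬p there: w2:F, w3:F, w5:T, w6:F. ✗
w6: successors {w7}; ◇◇¬p there: w7:F. ✗
w7: successors {w7}; ◇◇¬p there: w7:F. ✗
— 1 world.
For ◇□◇p → p:
w0: ◇□◇p is T, p is T. ✓
w2: ◇□◇p is F, p is F. ✓
w3: ◇□◇p is T, p is F. ✗
w5: ◇□◇p is T, p is F. ✗
w6: ◇□◇p is T, p is F. ✗
w7: ◇□◇p is T, p is T. ✓
— 3 worlds.

1 and 3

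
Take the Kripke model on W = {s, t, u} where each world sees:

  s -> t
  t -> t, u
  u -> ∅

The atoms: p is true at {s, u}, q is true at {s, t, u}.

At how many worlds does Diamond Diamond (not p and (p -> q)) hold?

s: successors {t}; Diamond (not p and (p -> q)) there: t:T. ✓
t: successors {t, u}; Diamond (not p and (p -> q)) there: t:T, u:F. ✓
u: no successors, so Diamond Diamond (not p and (p -> q)) fails. ✗
Satisfying worlds: {s, t}.

2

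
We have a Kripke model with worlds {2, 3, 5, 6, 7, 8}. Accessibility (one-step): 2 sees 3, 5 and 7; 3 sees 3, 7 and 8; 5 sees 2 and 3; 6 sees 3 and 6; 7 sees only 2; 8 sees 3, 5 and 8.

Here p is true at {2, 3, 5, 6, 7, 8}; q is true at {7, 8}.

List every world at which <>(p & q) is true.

2: successors {3, 5, 7}; p & q there: 3:F, 5:F, 7:T. ✓
3: successors {3, 7, 8}; p & q there: 3:F, 7:T, 8:T. ✓
5: successors {2, 3}; p & q there: 2:F, 3:F. ✗
6: successors {3, 6}; p & q there: 3:F, 6:F. ✗
7: successors {2}; p & q there: 2:F. ✗
8: successors {3, 5, 8}; p & q there: 3:F, 5:F, 8:T. ✓

{2, 3, 8}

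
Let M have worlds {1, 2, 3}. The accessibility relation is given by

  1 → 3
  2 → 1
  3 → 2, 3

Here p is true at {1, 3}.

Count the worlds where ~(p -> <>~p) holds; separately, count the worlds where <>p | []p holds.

For ~(p -> <>~p):
1: p -> <>~p is F. ✓
2: p -> <>~p is T. ✗
3: p -> <>~p is T. ✗
— 1 world.
For <>p | []p:
1: <>p is T, []p is T. ✓
2: <>p is T, []p is T. ✓
3: <>p is T, []p is F. ✓
— 3 worlds.

1 and 3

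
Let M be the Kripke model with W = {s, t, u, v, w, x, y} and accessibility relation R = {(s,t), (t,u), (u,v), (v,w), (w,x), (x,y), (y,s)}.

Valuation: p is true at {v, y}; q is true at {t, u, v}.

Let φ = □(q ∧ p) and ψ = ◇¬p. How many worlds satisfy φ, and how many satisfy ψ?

1 and 5

For □(q ∧ p):
s: successors {t}; q ∧ p there: t:F. ✗
t: successors {u}; q ∧ p there: u:F. ✗
u: successors {v}; q ∧ p there: v:T. ✓
v: successors {w}; q ∧ p there: w:F. ✗
w: successors {x}; q ∧ p there: x:F. ✗
x: successors {y}; q ∧ p there: y:F. ✗
y: successors {s}; q ∧ p there: s:F. ✗
— 1 world.
For ◇¬p:
s: successors {t}; ¬p there: t:T. ✓
t: successors {u}; ¬p there: u:T. ✓
u: successors {v}; ¬p there: v:F. ✗
v: successors {w}; ¬p there: w:T. ✓
w: successors {x}; ¬p there: x:T. ✓
x: successors {y}; ¬p there: y:F. ✗
y: successors {s}; ¬p there: s:T. ✓
— 5 worlds.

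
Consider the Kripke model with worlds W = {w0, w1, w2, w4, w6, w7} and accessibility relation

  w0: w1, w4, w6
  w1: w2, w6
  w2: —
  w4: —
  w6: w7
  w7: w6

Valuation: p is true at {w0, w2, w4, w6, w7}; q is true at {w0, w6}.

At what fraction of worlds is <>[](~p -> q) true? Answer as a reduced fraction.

2/3

w0: successors {w1, w4, w6}; [](~p -> q) there: w1:T, w4:T, w6:T. ✓
w1: successors {w2, w6}; [](~p -> q) there: w2:T, w6:T. ✓
w2: no successors, so <>[](~p -> q) fails. ✗
w4: no successors, so <>[](~p -> q) fails. ✗
w6: successors {w7}; [](~p -> q) there: w7:T. ✓
w7: successors {w6}; [](~p -> q) there: w6:T. ✓
That's 4 of 6 worlds, so 4/6 = 2/3.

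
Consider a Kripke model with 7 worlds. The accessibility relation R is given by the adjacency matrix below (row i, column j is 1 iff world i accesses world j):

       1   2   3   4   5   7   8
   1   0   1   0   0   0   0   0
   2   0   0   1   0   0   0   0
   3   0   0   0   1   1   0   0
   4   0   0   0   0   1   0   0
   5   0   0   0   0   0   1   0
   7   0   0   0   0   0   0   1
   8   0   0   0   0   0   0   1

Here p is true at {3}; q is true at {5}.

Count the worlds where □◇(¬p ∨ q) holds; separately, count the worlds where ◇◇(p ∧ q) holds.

For □◇(¬p ∨ q):
1: successors {2}; ◇(¬p ∨ q) there: 2:F. ✗
2: successors {3}; ◇(¬p ∨ q) there: 3:T. ✓
3: successors {4, 5}; ◇(¬p ∨ q) there: 4:T, 5:T. ✓
4: successors {5}; ◇(¬p ∨ q) there: 5:T. ✓
5: successors {7}; ◇(¬p ∨ q) there: 7:T. ✓
7: successors {8}; ◇(¬p ∨ q) there: 8:T. ✓
8: successors {8}; ◇(¬p ∨ q) there: 8:T. ✓
— 6 worlds.
For ◇◇(p ∧ q):
1: successors {2}; ◇(p ∧ q) there: 2:F. ✗
2: successors {3}; ◇(p ∧ q) there: 3:F. ✗
3: successors {4, 5}; ◇(p ∧ q) there: 4:F, 5:F. ✗
4: successors {5}; ◇(p ∧ q) there: 5:F. ✗
5: successors {7}; ◇(p ∧ q) there: 7:F. ✗
7: successors {8}; ◇(p ∧ q) there: 8:F. ✗
8: successors {8}; ◇(p ∧ q) there: 8:F. ✗
— 0 worlds.

6 and 0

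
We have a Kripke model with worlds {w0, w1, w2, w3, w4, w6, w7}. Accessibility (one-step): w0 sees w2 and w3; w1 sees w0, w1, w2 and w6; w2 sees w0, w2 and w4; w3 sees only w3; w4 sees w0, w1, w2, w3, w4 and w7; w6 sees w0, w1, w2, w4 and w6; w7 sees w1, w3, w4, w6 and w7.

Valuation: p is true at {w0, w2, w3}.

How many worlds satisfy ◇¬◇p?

0

w0: successors {w2, w3}; ¬◇p there: w2:F, w3:F. ✗
w1: successors {w0, w1, w2, w6}; ¬◇p there: w0:F, w1:F, w2:F, w6:F. ✗
w2: successors {w0, w2, w4}; ¬◇p there: w0:F, w2:F, w4:F. ✗
w3: successors {w3}; ¬◇p there: w3:F. ✗
w4: successors {w0, w1, w2, w3, w4, w7}; ¬◇p there: w0:F, w1:F, w2:F, w3:F, w4:F, w7:F. ✗
w6: successors {w0, w1, w2, w4, w6}; ¬◇p there: w0:F, w1:F, w2:F, w4:F, w6:F. ✗
w7: successors {w1, w3, w4, w6, w7}; ¬◇p there: w1:F, w3:F, w4:F, w6:F, w7:F. ✗
Satisfying worlds: ∅.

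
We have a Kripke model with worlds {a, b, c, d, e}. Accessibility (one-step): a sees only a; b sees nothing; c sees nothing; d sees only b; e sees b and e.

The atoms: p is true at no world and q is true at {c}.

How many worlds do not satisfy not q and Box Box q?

3

a: not q is T, Box Box q is F. ✗
b: not q is T, Box Box q is T. ✓
c: not q is F, Box Box q is T. ✗
d: not q is T, Box Box q is T. ✓
e: not q is T, Box Box q is F. ✗
Satisfying worlds: {b, d}.
So not q and Box Box q fails at the other 3 worlds.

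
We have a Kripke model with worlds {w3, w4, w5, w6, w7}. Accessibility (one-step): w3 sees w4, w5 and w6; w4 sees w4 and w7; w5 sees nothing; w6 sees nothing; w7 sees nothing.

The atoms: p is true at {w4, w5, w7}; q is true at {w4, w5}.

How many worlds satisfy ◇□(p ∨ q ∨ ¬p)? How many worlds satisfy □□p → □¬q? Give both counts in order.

2 and 3

For ◇□(p ∨ q ∨ ¬p):
w3: successors {w4, w5, w6}; □(p ∨ q ∨ ¬p) there: w4:T, w5:T, w6:T. ✓
w4: successors {w4, w7}; □(p ∨ q ∨ ¬p) there: w4:T, w7:T. ✓
w5: no successors, so ◇□(p ∨ q ∨ ¬p) fails. ✗
w6: no successors, so ◇□(p ∨ q ∨ ¬p) fails. ✗
w7: no successors, so ◇□(p ∨ q ∨ ¬p) fails. ✗
— 2 worlds.
For □□p → □¬q:
w3: □□p is T, □¬q is F. ✗
w4: □□p is T, □¬q is F. ✗
w5: □□p is T, □¬q is T. ✓
w6: □□p is T, □¬q is T. ✓
w7: □□p is T, □¬q is T. ✓
— 3 worlds.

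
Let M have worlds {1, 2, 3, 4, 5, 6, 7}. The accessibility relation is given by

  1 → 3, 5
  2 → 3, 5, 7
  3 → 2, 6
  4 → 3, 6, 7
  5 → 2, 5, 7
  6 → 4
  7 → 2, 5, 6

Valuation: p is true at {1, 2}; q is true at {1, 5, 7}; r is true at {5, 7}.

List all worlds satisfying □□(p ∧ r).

∅

1: successors {3, 5}; □(p ∧ r) there: 3:F, 5:F. ✗
2: successors {3, 5, 7}; □(p ∧ r) there: 3:F, 5:F, 7:F. ✗
3: successors {2, 6}; □(p ∧ r) there: 2:F, 6:F. ✗
4: successors {3, 6, 7}; □(p ∧ r) there: 3:F, 6:F, 7:F. ✗
5: successors {2, 5, 7}; □(p ∧ r) there: 2:F, 5:F, 7:F. ✗
6: successors {4}; □(p ∧ r) there: 4:F. ✗
7: successors {2, 5, 6}; □(p ∧ r) there: 2:F, 5:F, 6:F. ✗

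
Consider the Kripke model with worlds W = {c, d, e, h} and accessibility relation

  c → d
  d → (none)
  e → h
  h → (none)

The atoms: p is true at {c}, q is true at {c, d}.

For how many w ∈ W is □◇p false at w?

c: successors {d}; ◇p there: d:F. ✗
d: no successors, so □◇p holds vacuously. ✓
e: successors {h}; ◇p there: h:F. ✗
h: no successors, so □◇p holds vacuously. ✓
Satisfying worlds: {d, h}.
So □◇p fails at the other 2 worlds.

2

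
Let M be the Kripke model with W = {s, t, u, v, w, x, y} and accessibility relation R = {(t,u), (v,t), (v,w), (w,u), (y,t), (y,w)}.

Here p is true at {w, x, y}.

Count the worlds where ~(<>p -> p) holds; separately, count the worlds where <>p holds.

1 and 2

For ~(<>p -> p):
s: <>p -> p is T. ✗
t: <>p -> p is T. ✗
u: <>p -> p is T. ✗
v: <>p -> p is F. ✓
w: <>p -> p is T. ✗
x: <>p -> p is T. ✗
y: <>p -> p is T. ✗
— 1 world.
For <>p:
s: no successors, so <>p fails. ✗
t: successors {u}; p there: u:F. ✗
u: no successors, so <>p fails. ✗
v: successors {t, w}; p there: t:F, w:T. ✓
w: successors {u}; p there: u:F. ✗
x: no successors, so <>p fails. ✗
y: successors {t, w}; p there: t:F, w:T. ✓
— 2 worlds.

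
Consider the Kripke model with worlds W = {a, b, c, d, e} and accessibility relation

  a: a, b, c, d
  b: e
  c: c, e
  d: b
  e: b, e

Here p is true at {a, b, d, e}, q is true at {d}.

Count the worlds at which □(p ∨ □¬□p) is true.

a: successors {a, b, c, d}; p ∨ □¬□p there: a:T, b:T, c:F, d:T. ✗
b: successors {e}; p ∨ □¬□p there: e:T. ✓
c: successors {c, e}; p ∨ □¬□p there: c:F, e:T. ✗
d: successors {b}; p ∨ □¬□p there: b:T. ✓
e: successors {b, e}; p ∨ □¬□p there: b:T, e:T. ✓
Satisfying worlds: {b, d, e}.

3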